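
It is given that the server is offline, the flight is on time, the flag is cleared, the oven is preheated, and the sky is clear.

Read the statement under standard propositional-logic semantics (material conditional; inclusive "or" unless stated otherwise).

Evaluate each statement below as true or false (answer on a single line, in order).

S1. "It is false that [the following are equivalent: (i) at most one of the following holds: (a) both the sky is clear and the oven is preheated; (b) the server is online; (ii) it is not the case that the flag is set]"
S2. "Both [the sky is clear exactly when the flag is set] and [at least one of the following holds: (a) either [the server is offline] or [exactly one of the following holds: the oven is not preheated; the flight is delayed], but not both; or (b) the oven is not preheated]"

S1 false; S2 false

Let U = "the sky is overcast" (False), S = "the oven is preheated" (True), P = "the server is online" (False), R = "the flag is set" (False), Q = "the flight is delayed" (False).

S1: In symbols: not (((not U and S) nand P) iff not R)

not U = not False = True
not U and S = True and True = True
(not U and S) nand P = True nand False = True
not R = not False = True
((not U and S) nand P) iff not R = True iff True = True
not (((not U and S) nand P) iff not R) = not True = False
Thus S1 is false.

S2: In symbols: (not U iff R) and ((not P xor (not S xor Q)) or not S)

not U = not False = True
not U iff R = True iff False = False
not P = not False = True
not S = not True = False
not S xor Q = False xor False = False
not P xor (not S xor Q) = True xor False = True
not S = not True = False
(not P xor (not S xor Q)) or not S = True or False = True
(not U iff R) and ((not P xor (not S xor Q)) or not S) = False and True = False
Hence S2 is false.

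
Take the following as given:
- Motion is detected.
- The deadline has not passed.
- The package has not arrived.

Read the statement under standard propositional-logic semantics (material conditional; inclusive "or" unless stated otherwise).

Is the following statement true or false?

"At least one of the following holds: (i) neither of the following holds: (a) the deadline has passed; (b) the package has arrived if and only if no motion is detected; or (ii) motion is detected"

Let G = "the deadline has passed" (False), P = "the package has arrived" (False), K = "motion is detected" (True).
Formalization: (G nor (P iff not K)) or K

not K = not True = False
P iff not K = False iff False = True
G nor (P iff not K) = False nor True = False
(G nor (P iff not K)) or K = False or True = True

True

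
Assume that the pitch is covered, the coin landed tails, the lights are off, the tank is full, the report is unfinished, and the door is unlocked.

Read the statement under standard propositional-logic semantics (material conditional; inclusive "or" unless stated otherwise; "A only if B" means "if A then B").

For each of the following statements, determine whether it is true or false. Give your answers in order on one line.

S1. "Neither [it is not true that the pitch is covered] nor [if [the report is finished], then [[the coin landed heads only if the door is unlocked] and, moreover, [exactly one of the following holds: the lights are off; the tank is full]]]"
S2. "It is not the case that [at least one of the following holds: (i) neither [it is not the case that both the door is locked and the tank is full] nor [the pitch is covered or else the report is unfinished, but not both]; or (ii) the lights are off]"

Let P = "the pitch is covered" (True), Q = "the report is finished" (False), R = "the coin landed heads" (False), S = "the door is locked" (False), H = "the lights are on" (False), V = "the tank is full" (True).

S1: Parsed as not P nor (Q -> ((R -> not S) and (not H xor V)))

not P = not True = False
not S = not False = True
R -> not S = False -> True = True
not H = not False = True
not H xor V = True xor True = False
(R -> not S) and (not H xor V) = True and False = False
Q -> ((R -> not S) and (not H xor V)) = False -> False = True
not P nor (Q -> ((R -> not S) and (not H xor V))) = False nor True = False
So S1 is false.

S2: Parsed as not (((S nand V) nor (P xor not Q)) or not H)

S nand V = False nand True = True
not Q = not False = True
P xor not Q = True xor True = False
(S nand V) nor (P xor not Q) = True nor False = False
not H = not False = True
((S nand V) nor (P xor not Q)) or not H = False or True = True
not (((S nand V) nor (P xor not Q)) or not H) = not True = False
So S2 is false.

S1 False, S2 False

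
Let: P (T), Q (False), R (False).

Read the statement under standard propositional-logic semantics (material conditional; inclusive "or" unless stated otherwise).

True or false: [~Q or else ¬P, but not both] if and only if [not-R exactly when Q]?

False

In symbols: (¬Q ⊕ ¬P) ↔ (¬R ↔ Q)

¬Q = ¬F = T
¬P = ¬T = F
¬Q ⊕ ¬P = T ⊕ F = T
¬R = ¬F = T
¬R ↔ Q = T ↔ F = F
(¬Q ⊕ ¬P) ↔ (¬R ↔ Q) = T ↔ F = F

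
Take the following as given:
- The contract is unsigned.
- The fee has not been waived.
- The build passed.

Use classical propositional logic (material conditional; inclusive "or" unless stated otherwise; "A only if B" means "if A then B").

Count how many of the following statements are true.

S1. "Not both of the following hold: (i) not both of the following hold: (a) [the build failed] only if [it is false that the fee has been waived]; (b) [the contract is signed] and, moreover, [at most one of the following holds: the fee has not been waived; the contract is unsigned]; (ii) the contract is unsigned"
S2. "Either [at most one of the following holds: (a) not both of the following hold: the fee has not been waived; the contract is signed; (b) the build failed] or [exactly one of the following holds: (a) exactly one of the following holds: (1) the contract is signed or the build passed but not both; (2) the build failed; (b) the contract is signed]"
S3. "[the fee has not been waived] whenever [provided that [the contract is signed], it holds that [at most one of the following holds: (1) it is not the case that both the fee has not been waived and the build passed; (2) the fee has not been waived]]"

Let H = "the build passed" (T), M = "the fee has been waived" (F), N = "the contract is signed" (F).

S1: In symbols: ((~H -> ~M) nand (N & (~M nand ~N))) nand ~N

~H = ~T = F
~M = ~F = T
~H -> ~M = F -> T = T
~M = ~F = T
~N = ~F = T
~M nand ~N = T nand T = F
N & (~M nand ~N) = F & F = F
(~H -> ~M) nand (N & (~M nand ~N)) = T nand F = T
~N = ~F = T
((~H -> ~M) nand (N & (~M nand ~N))) nand ~N = T nand T = F
So S1 is false.

S2: Formalization: ((~M nand N) nand ~H) | (((N xor H) xor ~H) xor N)

~M = ~F = T
~M nand N = T nand F = T
~H = ~T = F
(~M nand N) nand ~H = T nand F = T
N xor H = F xor T = T
~H = ~T = F
(N xor H) xor ~H = T xor F = T
((N xor H) xor ~H) xor N = T xor F = T
((~M nand N) nand ~H) | (((N xor H) xor ~H) xor N) = T | T = T
Hence S2 is true.

S3: In symbols: (N -> ((~M nand H) nand ~M)) -> ~M

~M = ~F = T
~M nand H = T nand T = F
~M = ~F = T
(~M nand H) nand ~M = F nand T = T
N -> ((~M nand H) nand ~M) = F -> T = T
~M = ~F = T
(N -> ((~M nand H) nand ~M)) -> ~M = T -> T = T
Hence S3 is true.

2 of the 3 statements are true.

2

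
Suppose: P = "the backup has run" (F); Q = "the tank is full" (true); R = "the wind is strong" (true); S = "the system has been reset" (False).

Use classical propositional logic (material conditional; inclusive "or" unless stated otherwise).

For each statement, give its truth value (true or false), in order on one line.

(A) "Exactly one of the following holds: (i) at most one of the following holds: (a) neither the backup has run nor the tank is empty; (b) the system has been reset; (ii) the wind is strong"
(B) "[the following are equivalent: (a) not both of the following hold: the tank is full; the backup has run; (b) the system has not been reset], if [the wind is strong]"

(A) F; (B) T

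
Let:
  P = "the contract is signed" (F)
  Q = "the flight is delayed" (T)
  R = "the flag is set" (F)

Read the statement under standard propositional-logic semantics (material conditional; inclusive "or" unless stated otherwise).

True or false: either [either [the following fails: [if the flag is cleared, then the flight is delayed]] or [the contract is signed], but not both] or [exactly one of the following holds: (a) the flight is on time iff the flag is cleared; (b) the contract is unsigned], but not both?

Formalization: (not (not R -> Q) xor P) xor ((not Q iff not R) xor not P)

not R = not False = True
not R -> Q = True -> True = True
not (not R -> Q) = not True = False
not (not R -> Q) xor P = False xor False = False
not Q = not True = False
not R = not False = True
not Q iff not R = False iff True = False
not P = not False = True
(not Q iff not R) xor not P = False xor True = True
(not (not R -> Q) xor P) xor ((not Q iff not R) xor not P) = False xor True = True

True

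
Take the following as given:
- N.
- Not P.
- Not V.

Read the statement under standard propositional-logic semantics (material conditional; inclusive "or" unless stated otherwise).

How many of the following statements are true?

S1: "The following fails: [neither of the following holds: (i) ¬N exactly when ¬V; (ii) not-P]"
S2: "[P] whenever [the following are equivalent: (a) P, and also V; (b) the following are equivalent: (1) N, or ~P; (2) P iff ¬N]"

2

S1: Parsed as ~((~N <-> ~V) nor ~P)

~N = ~T = F
~V = ~F = T
~N <-> ~V = F <-> T = F
~P = ~F = T
(~N <-> ~V) nor ~P = F nor T = F
~((~N <-> ~V) nor ~P) = ~F = T
Thus S1 is true.

S2: Formalization: ((P & V) <-> ((N | ~P) <-> (P <-> ~N))) -> P

P & V = F & F = F
~P = ~F = T
N | ~P = T | T = T
~N = ~T = F
P <-> ~N = F <-> F = T
(N | ~P) <-> (P <-> ~N) = T <-> T = T
(P & V) <-> ((N | ~P) <-> (P <-> ~N)) = F <-> T = F
((P & V) <-> ((N | ~P) <-> (P <-> ~N))) -> P = F -> F = T
Thus S2 is true.

True statements: 2.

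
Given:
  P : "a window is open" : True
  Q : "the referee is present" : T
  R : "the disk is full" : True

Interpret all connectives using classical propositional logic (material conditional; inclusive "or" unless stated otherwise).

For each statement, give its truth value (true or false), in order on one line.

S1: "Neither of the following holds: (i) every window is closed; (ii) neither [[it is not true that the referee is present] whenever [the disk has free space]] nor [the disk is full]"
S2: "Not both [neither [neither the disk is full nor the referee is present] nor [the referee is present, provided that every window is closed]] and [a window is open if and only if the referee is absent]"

S1 true, S2 true

S1: This is ¬P ↓ ((¬R → ¬Q) ↓ R).

¬P = ¬T = F
¬R = ¬T = F
¬Q = ¬T = F
¬R → ¬Q = F → F = T
(¬R → ¬Q) ↓ R = T ↓ T = F
¬P ↓ ((¬R → ¬Q) ↓ R) = F ↓ F = T
Thus S1 is true.

S2: Parsed as ((R ↓ Q) ↓ (¬P → Q)) ↑ (P ↔ ¬Q)

R ↓ Q = T ↓ T = F
¬P = ¬T = F
¬P → Q = F → T = T
(R ↓ Q) ↓ (¬P → Q) = F ↓ T = F
¬Q = ¬T = F
P ↔ ¬Q = T ↔ F = F
((R ↓ Q) ↓ (¬P → Q)) ↑ (P ↔ ¬Q) = F ↑ F = T
So S2 is true.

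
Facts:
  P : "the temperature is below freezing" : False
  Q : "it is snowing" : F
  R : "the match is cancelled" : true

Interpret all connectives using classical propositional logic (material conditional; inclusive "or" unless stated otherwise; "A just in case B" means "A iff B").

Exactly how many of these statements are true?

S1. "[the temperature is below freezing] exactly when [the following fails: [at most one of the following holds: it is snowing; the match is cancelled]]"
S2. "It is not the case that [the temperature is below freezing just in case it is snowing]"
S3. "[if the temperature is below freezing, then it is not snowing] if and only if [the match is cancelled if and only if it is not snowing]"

S1: This is P iff not (Q nand R).

Q nand R = False nand True = True
not (Q nand R) = not True = False
P iff not (Q nand R) = False iff False = True
Thus S1 is true.

S2: Formalization: not (P iff Q)

P iff Q = False iff False = True
not (P iff Q) = not True = False
So S2 is false.

S3: Formalization: (P -> not Q) iff (R iff not Q)

not Q = not False = True
P -> not Q = False -> True = True
not Q = not False = True
R iff not Q = True iff True = True
(P -> not Q) iff (R iff not Q) = True iff True = True
Thus S3 is true.

2 of the 3 statements are true (S1, S3).

2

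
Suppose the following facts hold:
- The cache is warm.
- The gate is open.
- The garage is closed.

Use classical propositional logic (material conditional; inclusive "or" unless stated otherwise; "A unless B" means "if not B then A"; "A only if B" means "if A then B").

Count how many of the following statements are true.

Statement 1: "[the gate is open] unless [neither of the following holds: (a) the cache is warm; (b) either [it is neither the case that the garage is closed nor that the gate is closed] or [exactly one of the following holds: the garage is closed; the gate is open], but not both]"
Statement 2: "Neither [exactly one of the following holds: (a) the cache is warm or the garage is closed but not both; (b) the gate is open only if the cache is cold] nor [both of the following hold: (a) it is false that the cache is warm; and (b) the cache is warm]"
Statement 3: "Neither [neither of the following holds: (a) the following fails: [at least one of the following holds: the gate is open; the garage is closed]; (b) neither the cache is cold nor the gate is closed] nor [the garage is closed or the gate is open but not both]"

Let Q = "the gate is open" (T), P = "the cache is warm" (T), R = "the garage is closed" (T).

Statement 1: This is Q | (P nor ((R nor ~Q) xor (R xor Q))).

~Q = ~T = F
R nor ~Q = T nor F = F
R xor Q = T xor T = F
(R nor ~Q) xor (R xor Q) = F xor F = F
P nor ((R nor ~Q) xor (R xor Q)) = T nor F = F
Q | (P nor ((R nor ~Q) xor (R xor Q))) = T | F = T
Hence Statement 1 is true.

Statement 2: Parsed as ((P xor R) xor (Q -> ~P)) nor (~P & P)

P xor R = T xor T = F
~P = ~T = F
Q -> ~P = T -> F = F
(P xor R) xor (Q -> ~P) = F xor F = F
~P = ~T = F
~P & P = F & T = F
((P xor R) xor (Q -> ~P)) nor (~P & P) = F nor F = T
Thus Statement 2 is true.

Statement 3: Parsed as (~(Q | R) nor (~P nor ~Q)) nor (R xor Q)

Q | R = T | T = T
~(Q | R) = ~T = F
~P = ~T = F
~Q = ~T = F
~P nor ~Q = F nor F = T
~(Q | R) nor (~P nor ~Q) = F nor T = F
R xor Q = T xor T = F
(~(Q | R) nor (~P nor ~Q)) nor (R xor Q) = F nor F = T
Hence Statement 3 is true.

Count: 3.

3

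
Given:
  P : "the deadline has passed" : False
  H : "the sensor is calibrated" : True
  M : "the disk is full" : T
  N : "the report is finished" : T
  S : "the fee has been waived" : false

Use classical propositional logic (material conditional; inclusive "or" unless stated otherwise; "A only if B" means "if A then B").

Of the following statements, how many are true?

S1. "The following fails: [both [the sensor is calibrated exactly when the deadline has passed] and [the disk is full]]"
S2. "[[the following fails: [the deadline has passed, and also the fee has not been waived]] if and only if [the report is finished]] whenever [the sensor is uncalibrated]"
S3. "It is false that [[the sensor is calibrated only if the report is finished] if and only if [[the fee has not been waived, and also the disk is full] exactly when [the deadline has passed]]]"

S1: Parsed as not ((H iff P) and M)

H iff P = True iff False = False
(H iff P) and M = False and True = False
not ((H iff P) and M) = not False = True
Hence S1 is true.

S2: In symbols: not H -> (not (P and not S) iff N)

not H = not True = False
not S = not False = True
P and not S = False and True = False
not (P and not S) = not False = True
not (P and not S) iff N = True iff True = True
not H -> (not (P and not S) iff N) = False -> True = True
So S2 is true.

S3: In symbols: not ((H -> N) iff ((not S and M) iff P))

H -> N = True -> True = True
not S = not False = True
not S and M = True and True = True
(not S and M) iff P = True iff False = False
(H -> N) iff ((not S and M) iff P) = True iff False = False
not ((H -> N) iff ((not S and M) iff P)) = not False = True
Thus S3 is true.

3 of the 3 statements are true (S1, S2, S3).

3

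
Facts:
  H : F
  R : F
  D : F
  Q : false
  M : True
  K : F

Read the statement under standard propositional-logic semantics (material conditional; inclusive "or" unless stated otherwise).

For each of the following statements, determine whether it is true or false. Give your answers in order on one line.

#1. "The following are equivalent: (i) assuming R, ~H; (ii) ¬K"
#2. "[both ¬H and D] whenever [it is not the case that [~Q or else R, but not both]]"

#1: In symbols: (R -> ~H) <-> ~K

~H = ~F = T
R -> ~H = F -> T = T
~K = ~F = T
(R -> ~H) <-> ~K = T <-> T = T
So #1 is true.

#2: Parsed as ~(~Q xor R) -> (~H & D)

~Q = ~F = T
~Q xor R = T xor F = T
~(~Q xor R) = ~T = F
~H = ~F = T
~H & D = T & F = F
~(~Q xor R) -> (~H & D) = F -> F = T
So #2 is true.

#1 T, #2 T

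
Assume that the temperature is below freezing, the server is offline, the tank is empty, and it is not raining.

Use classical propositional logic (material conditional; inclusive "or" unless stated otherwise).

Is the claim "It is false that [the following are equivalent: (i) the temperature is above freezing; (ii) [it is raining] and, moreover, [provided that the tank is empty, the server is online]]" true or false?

Let P = "the temperature is below freezing" (T), S = "it is raining" (F), R = "the tank is full" (F), Q = "the server is online" (F).
Formalization: ~(~P <-> (S & (~R -> Q)))

~P = ~T = F
~R = ~F = T
~R -> Q = T -> F = F
S & (~R -> Q) = F & F = F
~P <-> (S & (~R -> Q)) = F <-> F = T
~(~P <-> (S & (~R -> Q))) = ~T = F

False.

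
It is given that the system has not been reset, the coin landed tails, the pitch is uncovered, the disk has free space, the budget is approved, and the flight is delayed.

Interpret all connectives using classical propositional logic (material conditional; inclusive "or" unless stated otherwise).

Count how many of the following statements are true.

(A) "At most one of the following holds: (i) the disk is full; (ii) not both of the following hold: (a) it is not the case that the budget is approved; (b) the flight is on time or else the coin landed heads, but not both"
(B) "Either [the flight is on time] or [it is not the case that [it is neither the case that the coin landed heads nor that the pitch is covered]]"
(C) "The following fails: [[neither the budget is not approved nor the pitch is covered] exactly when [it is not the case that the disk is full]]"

Let Q = "the disk is full" (False), R = "the budget is approved" (True), V = "the flight is delayed" (True), H = "the coin landed heads" (False), S = "the pitch is covered" (False).

(A): Formalization: Q nand (not R nand (not V xor H))

not R = not True = False
not V = not True = False
not V xor H = False xor False = False
not R nand (not V xor H) = False nand False = True
Q nand (not R nand (not V xor H)) = False nand True = True
Thus (A) is true.

(B): In symbols: not V or not (H nor S)

not V = not True = False
H nor S = False nor False = True
not (H nor S) = not True = False
not V or not (H nor S) = False or False = False
Thus (B) is false.

(C): Parsed as not ((not R nor S) iff not Q)

not R = not True = False
not R nor S = False nor False = True
not Q = not False = True
(not R nor S) iff not Q = True iff True = True
not ((not R nor S) iff not Q) = not True = False
Thus (C) is false.

Count: 1.

1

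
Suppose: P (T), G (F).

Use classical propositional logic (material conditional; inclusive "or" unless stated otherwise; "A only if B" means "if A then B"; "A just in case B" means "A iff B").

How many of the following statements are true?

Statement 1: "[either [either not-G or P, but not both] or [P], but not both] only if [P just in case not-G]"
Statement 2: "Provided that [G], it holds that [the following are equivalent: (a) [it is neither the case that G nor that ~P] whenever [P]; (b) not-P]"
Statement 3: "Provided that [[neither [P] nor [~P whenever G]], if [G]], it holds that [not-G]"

3

Statement 1: This is ((~G xor P) xor P) -> (P <-> ~G).

~G = ~F = T
~G xor P = T xor T = F
(~G xor P) xor P = F xor T = T
~G = ~F = T
P <-> ~G = T <-> T = T
((~G xor P) xor P) -> (P <-> ~G) = T -> T = T
Hence Statement 1 is true.

Statement 2: Parsed as G -> ((P -> (G nor ~P)) <-> ~P)

~P = ~T = F
G nor ~P = F nor F = T
P -> (G nor ~P) = T -> T = T
~P = ~T = F
(P -> (G nor ~P)) <-> ~P = T <-> F = F
G -> ((P -> (G nor ~P)) <-> ~P) = F -> F = T
Hence Statement 2 is true.

Statement 3: In symbols: (G -> (P nor (G -> ~P))) -> ~G

~P = ~T = F
G -> ~P = F -> F = T
P nor (G -> ~P) = T nor T = F
G -> (P nor (G -> ~P)) = F -> F = T
~G = ~F = T
(G -> (P nor (G -> ~P))) -> ~G = T -> T = T
So Statement 3 is true.

Count: 3.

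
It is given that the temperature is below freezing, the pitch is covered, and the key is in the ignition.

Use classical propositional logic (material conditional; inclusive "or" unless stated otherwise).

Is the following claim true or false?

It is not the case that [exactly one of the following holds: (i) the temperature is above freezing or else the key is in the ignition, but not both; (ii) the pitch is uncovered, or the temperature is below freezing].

true

Let P = "the temperature is below freezing" (T), R = "the key is in the ignition" (T), Q = "the pitch is covered" (T).
Parsed as ¬((¬P ⊕ R) ⊕ (¬Q ∨ P))

¬P = ¬T = F
¬P ⊕ R = F ⊕ T = T
¬Q = ¬T = F
¬Q ∨ P = F ∨ T = T
(¬P ⊕ R) ⊕ (¬Q ∨ P) = T ⊕ T = F
¬((¬P ⊕ R) ⊕ (¬Q ∨ P)) = ¬F = T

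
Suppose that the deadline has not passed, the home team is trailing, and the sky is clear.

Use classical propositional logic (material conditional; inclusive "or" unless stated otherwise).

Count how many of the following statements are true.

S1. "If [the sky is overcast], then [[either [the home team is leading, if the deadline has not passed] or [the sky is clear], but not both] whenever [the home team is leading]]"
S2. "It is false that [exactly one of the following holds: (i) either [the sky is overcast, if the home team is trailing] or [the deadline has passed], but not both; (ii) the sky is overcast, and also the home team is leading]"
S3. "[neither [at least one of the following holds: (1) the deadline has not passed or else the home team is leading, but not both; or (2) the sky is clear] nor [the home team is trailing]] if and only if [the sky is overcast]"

3

Let R = "the sky is overcast" (False), Q = "the home team is leading" (False), P = "the deadline has passed" (False).

S1: Parsed as R -> (Q -> ((not P -> Q) xor not R))

not P = not False = True
not P -> Q = True -> False = False
not R = not False = True
(not P -> Q) xor not R = False xor True = True
Q -> ((not P -> Q) xor not R) = False -> True = True
R -> (Q -> ((not P -> Q) xor not R)) = False -> True = True
Thus S1 is true.

S2: Parsed as not (((not Q -> R) xor P) xor (R and Q))

not Q = not False = True
not Q -> R = True -> False = False
(not Q -> R) xor P = False xor False = False
R and Q = False and False = False
((not Q -> R) xor P) xor (R and Q) = False xor False = False
not (((not Q -> R) xor P) xor (R and Q)) = not False = True
Hence S2 is true.

S3: In symbols: (((not P xor Q) or not R) nor not Q) iff R

not P = not False = True
not P xor Q = True xor False = True
not R = not False = True
(not P xor Q) or not R = True or True = True
not Q = not False = True
((not P xor Q) or not R) nor not Q = True nor True = False
(((not P xor Q) or not R) nor not Q) iff R = False iff False = True
So S3 is true.

True statements: 3.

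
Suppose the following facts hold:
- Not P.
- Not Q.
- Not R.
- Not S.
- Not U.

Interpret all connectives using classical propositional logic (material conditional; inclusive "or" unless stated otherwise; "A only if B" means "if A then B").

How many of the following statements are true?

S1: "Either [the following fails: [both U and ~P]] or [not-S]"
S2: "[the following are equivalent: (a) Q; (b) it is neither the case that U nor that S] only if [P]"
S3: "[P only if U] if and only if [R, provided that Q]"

S1: In symbols: ~(U & ~P) | ~S

~P = ~F = T
U & ~P = F & T = F
~(U & ~P) = ~F = T
~S = ~F = T
~(U & ~P) | ~S = T | T = T
Hence S1 is true.

S2: Formalization: (Q <-> (U nor S)) -> P

U nor S = F nor F = T
Q <-> (U nor S) = F <-> T = F
(Q <-> (U nor S)) -> P = F -> F = T
So S2 is true.

S3: In symbols: (P -> U) <-> (Q -> R)

P -> U = F -> F = T
Q -> R = F -> F = T
(P -> U) <-> (Q -> R) = T <-> T = T
So S3 is true.

Count: 3.

3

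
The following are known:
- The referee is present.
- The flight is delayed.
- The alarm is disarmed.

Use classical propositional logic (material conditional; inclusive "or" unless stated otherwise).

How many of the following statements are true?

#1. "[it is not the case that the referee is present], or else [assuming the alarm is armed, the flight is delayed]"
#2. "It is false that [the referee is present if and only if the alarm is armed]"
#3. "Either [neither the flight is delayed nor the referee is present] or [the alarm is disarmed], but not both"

3

Let P = "the referee is present" (T), R = "the alarm is armed" (F), Q = "the flight is delayed" (T).

#1: In symbols: ¬P ∨ (R → Q)

¬P = ¬T = F
R → Q = F → T = T
¬P ∨ (R → Q) = F ∨ T = T
So #1 is true.

#2: In symbols: ¬(P ↔ R)

P ↔ R = T ↔ F = F
¬(P ↔ R) = ¬F = T
Hence #2 is true.

#3: Formalization: (Q ↓ P) ⊕ ¬R

Q ↓ P = T ↓ T = F
¬R = ¬F = T
(Q ↓ P) ⊕ ¬R = F ⊕ T = T
Thus #3 is true.

Count: 3.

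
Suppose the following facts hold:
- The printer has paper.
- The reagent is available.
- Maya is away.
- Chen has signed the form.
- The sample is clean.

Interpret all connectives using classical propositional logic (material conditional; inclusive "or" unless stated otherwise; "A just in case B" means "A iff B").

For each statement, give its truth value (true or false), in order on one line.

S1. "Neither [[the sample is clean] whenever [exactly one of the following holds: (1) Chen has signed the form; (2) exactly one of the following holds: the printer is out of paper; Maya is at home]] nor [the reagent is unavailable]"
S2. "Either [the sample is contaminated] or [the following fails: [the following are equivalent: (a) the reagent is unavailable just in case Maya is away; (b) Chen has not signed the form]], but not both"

Let S = "Chen has signed the form" (T), P = "the printer has paper" (T), R = "Maya is at home" (F), U = "the sample is contaminated" (F), Q = "the reagent is available" (T).

S1: In symbols: ((S xor (~P xor R)) -> ~U) nor ~Q

~P = ~T = F
~P xor R = F xor F = F
S xor (~P xor R) = T xor F = T
~U = ~F = T
(S xor (~P xor R)) -> ~U = T -> T = T
~Q = ~T = F
((S xor (~P xor R)) -> ~U) nor ~Q = T nor F = F
Thus S1 is false.

S2: In symbols: U xor ~((~Q <-> ~R) <-> ~S)

~Q = ~T = F
~R = ~F = T
~Q <-> ~R = F <-> T = F
~S = ~T = F
(~Q <-> ~R) <-> ~S = F <-> F = T
~((~Q <-> ~R) <-> ~S) = ~T = F
U xor ~((~Q <-> ~R) <-> ~S) = F xor F = F
So S2 is false.

S1 F; S2 F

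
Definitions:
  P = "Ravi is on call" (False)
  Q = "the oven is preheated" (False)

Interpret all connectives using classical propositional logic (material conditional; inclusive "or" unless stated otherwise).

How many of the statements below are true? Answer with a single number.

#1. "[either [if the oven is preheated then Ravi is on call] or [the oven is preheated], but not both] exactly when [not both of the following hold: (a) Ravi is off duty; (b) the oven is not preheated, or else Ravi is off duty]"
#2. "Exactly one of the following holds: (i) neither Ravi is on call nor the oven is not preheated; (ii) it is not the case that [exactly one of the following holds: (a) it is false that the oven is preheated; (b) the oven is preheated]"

0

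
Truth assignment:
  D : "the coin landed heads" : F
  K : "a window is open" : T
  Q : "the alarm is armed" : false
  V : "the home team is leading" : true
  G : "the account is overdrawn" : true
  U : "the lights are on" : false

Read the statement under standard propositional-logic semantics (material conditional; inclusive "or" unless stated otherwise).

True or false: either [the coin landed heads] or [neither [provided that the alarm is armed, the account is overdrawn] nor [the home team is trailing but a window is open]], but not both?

false

Parsed as D xor ((Q -> G) nor (~V & K))

Q -> G = F -> T = T
~V = ~T = F
~V & K = F & T = F
(Q -> G) nor (~V & K) = T nor F = F
D xor ((Q -> G) nor (~V & K)) = F xor F = F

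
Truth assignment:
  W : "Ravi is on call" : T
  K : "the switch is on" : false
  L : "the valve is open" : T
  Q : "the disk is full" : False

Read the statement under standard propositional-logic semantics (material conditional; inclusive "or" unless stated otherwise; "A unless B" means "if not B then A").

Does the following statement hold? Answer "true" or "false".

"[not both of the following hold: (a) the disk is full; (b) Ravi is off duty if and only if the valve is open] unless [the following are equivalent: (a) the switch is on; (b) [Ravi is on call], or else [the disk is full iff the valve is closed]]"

true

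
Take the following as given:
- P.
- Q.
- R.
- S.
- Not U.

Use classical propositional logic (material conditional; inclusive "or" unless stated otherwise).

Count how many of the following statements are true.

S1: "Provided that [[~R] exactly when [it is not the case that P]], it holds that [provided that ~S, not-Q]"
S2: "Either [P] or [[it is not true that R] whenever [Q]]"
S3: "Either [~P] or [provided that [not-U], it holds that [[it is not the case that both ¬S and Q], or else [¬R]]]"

3

S1: Formalization: (not R iff not P) -> (not S -> not Q)

not R = not True = False
not P = not True = False
not R iff not P = False iff False = True
not S = not True = False
not Q = not True = False
not S -> not Q = False -> False = True
(not R iff not P) -> (not S -> not Q) = True -> True = True
So S1 is true.

S2: This is P or (Q -> not R).

not R = not True = False
Q -> not R = True -> False = False
P or (Q -> not R) = True or False = True
Hence S2 is true.

S3: Formalization: not P or (not U -> ((not S nand Q) or not R))

not P = not True = False
not U = not False = True
not S = not True = False
not S nand Q = False nand True = True
not R = not True = False
(not S nand Q) or not R = True or False = True
not U -> ((not S nand Q) or not R) = True -> True = True
not P or (not U -> ((not S nand Q) or not R)) = False or True = True
So S3 is true.

3 of the 3 statements are true (S1, S2, S3).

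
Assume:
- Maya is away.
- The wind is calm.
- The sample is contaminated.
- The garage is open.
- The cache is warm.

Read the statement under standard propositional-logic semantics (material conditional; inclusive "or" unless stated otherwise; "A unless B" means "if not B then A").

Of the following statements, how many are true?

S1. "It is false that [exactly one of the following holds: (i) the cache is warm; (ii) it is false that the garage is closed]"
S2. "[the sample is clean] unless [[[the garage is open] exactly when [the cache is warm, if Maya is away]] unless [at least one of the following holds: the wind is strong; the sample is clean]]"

Let N = "the cache is warm" (True), U = "the garage is closed" (False), S = "the sample is contaminated" (True), D = "Maya is at home" (False), V = "the wind is strong" (False).

S1: This is not (N xor not U).

not U = not False = True
N xor not U = True xor True = False
not (N xor not U) = not False = True
So S1 is true.

S2: Parsed as not S or ((not U iff (not D -> N)) or (V or not S))

not S = not True = False
not U = not False = True
not D = not False = True
not D -> N = True -> True = True
not U iff (not D -> N) = True iff True = True
not S = not True = False
V or not S = False or False = False
(not U iff (not D -> N)) or (V or not S) = True or False = True
not S or ((not U iff (not D -> N)) or (V or not S)) = False or True = True
Hence S2 is true.

2 of the 2 statements are true.

2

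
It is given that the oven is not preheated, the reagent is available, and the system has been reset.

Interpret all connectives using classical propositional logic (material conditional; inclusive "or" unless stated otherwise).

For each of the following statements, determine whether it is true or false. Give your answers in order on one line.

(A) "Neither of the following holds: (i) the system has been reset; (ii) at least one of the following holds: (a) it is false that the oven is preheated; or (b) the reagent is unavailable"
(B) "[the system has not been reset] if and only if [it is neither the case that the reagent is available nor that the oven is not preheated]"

(A) False; (B) True

Let M = "the system has been reset" (T), U = "the oven is preheated" (F), K = "the reagent is available" (T).

(A): This is M ↓ (¬U ∨ ¬K).

¬U = ¬F = T
¬K = ¬T = F
¬U ∨ ¬K = T ∨ F = T
M ↓ (¬U ∨ ¬K) = T ↓ T = F
Hence (A) is false.

(B): This is ¬M ↔ (K ↓ ¬U).

¬M = ¬T = F
¬U = ¬F = T
K ↓ ¬U = T ↓ T = F
¬M ↔ (K ↓ ¬U) = F ↔ F = T
So (B) is true.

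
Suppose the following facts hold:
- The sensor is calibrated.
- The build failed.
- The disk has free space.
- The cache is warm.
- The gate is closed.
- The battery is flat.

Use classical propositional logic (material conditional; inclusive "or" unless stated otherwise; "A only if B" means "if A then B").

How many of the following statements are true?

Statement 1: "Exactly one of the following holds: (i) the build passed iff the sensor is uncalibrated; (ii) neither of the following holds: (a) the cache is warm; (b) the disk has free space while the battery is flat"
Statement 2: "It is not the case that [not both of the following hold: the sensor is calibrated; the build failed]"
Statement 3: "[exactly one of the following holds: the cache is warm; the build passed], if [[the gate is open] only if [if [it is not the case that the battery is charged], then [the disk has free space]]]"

3

Let M = "the build passed" (False), R = "the sensor is calibrated" (True), U = "the cache is warm" (True), K = "the disk is full" (False), H = "the battery is charged" (False), V = "the gate is open" (False).

Statement 1: This is (M iff not R) xor (U nor (not K and not H)).

not R = not True = False
M iff not R = False iff False = True
not K = not False = True
not H = not False = True
not K and not H = True and True = True
U nor (not K and not H) = True nor True = False
(M iff not R) xor (U nor (not K and not H)) = True xor False = True
Thus Statement 1 is true.

Statement 2: In symbols: not (R nand not M)

not M = not False = True
R nand not M = True nand True = False
not (R nand not M) = not False = True
Hence Statement 2 is true.

Statement 3: This is (V -> (not H -> not K)) -> (U xor M).

not H = not False = True
not K = not False = True
not H -> not K = True -> True = True
V -> (not H -> not K) = False -> True = True
U xor M = True xor False = True
(V -> (not H -> not K)) -> (U xor M) = True -> True = True
Thus Statement 3 is true.

3 of the 3 statements are true.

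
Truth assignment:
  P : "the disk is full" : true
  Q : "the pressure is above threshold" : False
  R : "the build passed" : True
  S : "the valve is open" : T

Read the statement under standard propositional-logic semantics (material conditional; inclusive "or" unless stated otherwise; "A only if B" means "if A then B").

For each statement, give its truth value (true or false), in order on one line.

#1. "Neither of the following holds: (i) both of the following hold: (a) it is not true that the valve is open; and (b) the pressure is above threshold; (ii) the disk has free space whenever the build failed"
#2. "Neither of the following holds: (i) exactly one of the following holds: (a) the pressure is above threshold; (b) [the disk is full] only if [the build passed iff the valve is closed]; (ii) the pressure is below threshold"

#1: In symbols: (~S & Q) nor (~R -> ~P)

~S = ~T = F
~S & Q = F & F = F
~R = ~T = F
~P = ~T = F
~R -> ~P = F -> F = T
(~S & Q) nor (~R -> ~P) = F nor T = F
Thus #1 is false.

#2: Parsed as (Q xor (P -> (R <-> ~S))) nor ~Q

~S = ~T = F
R <-> ~S = T <-> F = F
P -> (R <-> ~S) = T -> F = F
Q xor (P -> (R <-> ~S)) = F xor F = F
~Q = ~F = T
(Q xor (P -> (R <-> ~S))) nor ~Q = F nor T = F
Hence #2 is false.

#1 False / #2 False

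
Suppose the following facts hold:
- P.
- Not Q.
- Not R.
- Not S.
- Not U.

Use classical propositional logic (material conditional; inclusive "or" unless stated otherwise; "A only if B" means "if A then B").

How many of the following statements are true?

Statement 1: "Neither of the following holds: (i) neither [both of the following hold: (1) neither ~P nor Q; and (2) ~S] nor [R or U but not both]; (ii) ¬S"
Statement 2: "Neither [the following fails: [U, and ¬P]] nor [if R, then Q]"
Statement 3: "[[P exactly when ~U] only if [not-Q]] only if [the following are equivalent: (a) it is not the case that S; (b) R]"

Statement 1: In symbols: (((¬P ↓ Q) ∧ ¬S) ↓ (R ⊕ U)) ↓ ¬S

¬P = ¬T = F
¬P ↓ Q = F ↓ F = T
¬S = ¬F = T
(¬P ↓ Q) ∧ ¬S = T ∧ T = T
R ⊕ U = F ⊕ F = F
((¬P ↓ Q) ∧ ¬S) ↓ (R ⊕ U) = T ↓ F = F
¬S = ¬F = T
(((¬P ↓ Q) ∧ ¬S) ↓ (R ⊕ U)) ↓ ¬S = F ↓ T = F
Hence Statement 1 is false.

Statement 2: In symbols: ¬(U ∧ ¬P) ↓ (R → Q)

¬P = ¬T = F
U ∧ ¬P = F ∧ F = F
¬(U ∧ ¬P) = ¬F = T
R → Q = F → F = T
¬(U ∧ ¬P) ↓ (R → Q) = T ↓ T = F
Thus Statement 2 is false.

Statement 3: In symbols: ((P ↔ ¬U) → ¬Q) → (¬S ↔ R)

¬U = ¬F = T
P ↔ ¬U = T ↔ T = T
¬Q = ¬F = T
(P ↔ ¬U) → ¬Q = T → T = T
¬S = ¬F = T
¬S ↔ R = T ↔ F = F
((P ↔ ¬U) → ¬Q) → (¬S ↔ R) = T → F = F
Hence Statement 3 is false.

True statements: 0 (none).

0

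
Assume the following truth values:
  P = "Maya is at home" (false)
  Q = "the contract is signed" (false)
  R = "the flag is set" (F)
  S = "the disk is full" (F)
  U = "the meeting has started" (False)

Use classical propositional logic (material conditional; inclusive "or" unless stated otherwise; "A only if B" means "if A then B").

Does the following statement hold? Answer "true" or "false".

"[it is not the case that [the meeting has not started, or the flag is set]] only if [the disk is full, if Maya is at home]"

true

This is ¬(¬U ∨ R) → (P → S).

¬U = ¬F = T
¬U ∨ R = T ∨ F = T
¬(¬U ∨ R) = ¬T = F
P → S = F → F = T
¬(¬U ∨ R) → (P → S) = F → T = T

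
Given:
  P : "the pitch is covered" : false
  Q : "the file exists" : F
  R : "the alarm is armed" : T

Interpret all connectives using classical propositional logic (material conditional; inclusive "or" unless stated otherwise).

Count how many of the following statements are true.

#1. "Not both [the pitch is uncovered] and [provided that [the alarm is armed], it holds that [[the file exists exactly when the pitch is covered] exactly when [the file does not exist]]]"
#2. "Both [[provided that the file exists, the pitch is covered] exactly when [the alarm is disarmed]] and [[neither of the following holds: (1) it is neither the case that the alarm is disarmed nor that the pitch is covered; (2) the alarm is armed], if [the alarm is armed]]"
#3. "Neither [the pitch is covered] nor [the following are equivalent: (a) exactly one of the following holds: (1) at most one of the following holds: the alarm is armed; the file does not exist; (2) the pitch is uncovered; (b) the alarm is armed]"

0

#1: In symbols: ~P nand (R -> ((Q <-> P) <-> ~Q))

~P = ~F = T
Q <-> P = F <-> F = T
~Q = ~F = T
(Q <-> P) <-> ~Q = T <-> T = T
R -> ((Q <-> P) <-> ~Q) = T -> T = T
~P nand (R -> ((Q <-> P) <-> ~Q)) = T nand T = F
So #1 is false.

#2: This is ((Q -> P) <-> ~R) & (R -> ((~R nor P) nor R)).

Q -> P = F -> F = T
~R = ~T = F
(Q -> P) <-> ~R = T <-> F = F
~R = ~T = F
~R nor P = F nor F = T
(~R nor P) nor R = T nor T = F
R -> ((~R nor P) nor R) = T -> F = F
((Q -> P) <-> ~R) & (R -> ((~R nor P) nor R)) = F & F = F
So #2 is false.

#3: Formalization: P nor (((R nand ~Q) xor ~P) <-> R)

~Q = ~F = T
R nand ~Q = T nand T = F
~P = ~F = T
(R nand ~Q) xor ~P = F xor T = T
((R nand ~Q) xor ~P) <-> R = T <-> T = T
P nor (((R nand ~Q) xor ~P) <-> R) = F nor T = F
Hence #3 is false.

Count: 0.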